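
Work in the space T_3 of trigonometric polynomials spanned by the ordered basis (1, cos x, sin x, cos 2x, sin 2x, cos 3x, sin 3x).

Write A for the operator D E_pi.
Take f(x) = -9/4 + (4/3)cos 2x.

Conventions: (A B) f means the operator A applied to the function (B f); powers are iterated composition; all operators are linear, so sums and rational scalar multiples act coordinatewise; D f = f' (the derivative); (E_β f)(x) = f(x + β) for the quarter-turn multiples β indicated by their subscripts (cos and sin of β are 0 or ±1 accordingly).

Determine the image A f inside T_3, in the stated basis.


the result is g(x) = -(8/3)sin 2x

E_pi f = -9/4 + (4/3)cos 2x
D E_pi f = -(8/3)sin 2x


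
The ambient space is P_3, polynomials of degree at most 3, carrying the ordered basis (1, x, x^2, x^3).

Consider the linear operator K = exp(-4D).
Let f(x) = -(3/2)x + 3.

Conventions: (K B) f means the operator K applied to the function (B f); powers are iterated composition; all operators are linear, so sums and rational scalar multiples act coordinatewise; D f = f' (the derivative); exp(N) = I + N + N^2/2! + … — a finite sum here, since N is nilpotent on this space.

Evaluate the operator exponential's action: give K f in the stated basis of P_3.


the result is g(x) = -(3/2)x + 9

order-1 term: 6
the series for exp(-4D) f terminates at order 1
exp(-4D) f = -(3/2)x + 9


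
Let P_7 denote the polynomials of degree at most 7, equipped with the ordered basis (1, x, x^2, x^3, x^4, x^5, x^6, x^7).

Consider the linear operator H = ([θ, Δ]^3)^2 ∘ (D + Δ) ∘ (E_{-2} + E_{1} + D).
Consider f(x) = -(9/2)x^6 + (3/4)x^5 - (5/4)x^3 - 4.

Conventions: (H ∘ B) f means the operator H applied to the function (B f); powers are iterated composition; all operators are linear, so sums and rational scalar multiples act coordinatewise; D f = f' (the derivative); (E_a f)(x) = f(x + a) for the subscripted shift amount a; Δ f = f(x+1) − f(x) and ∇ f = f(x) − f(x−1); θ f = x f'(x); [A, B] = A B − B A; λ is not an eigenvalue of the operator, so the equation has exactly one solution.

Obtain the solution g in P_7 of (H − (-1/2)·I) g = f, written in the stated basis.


write g with unknown coordinates in the stated basis and equate coefficients in (H − (-1/2)·I) g = f
solving from the highest basis element down gives g = -9x^6 + (3/2)x^5 - (5/2)x^3 - 8
check: H g = 0
so H g − (-1/2)·g = -(9/2)x^6 + (3/4)x^5 - (5/4)x^3 - 4 = f ✓

g(x) = -9x^6 + (3/2)x^5 - (5/2)x^3 - 8


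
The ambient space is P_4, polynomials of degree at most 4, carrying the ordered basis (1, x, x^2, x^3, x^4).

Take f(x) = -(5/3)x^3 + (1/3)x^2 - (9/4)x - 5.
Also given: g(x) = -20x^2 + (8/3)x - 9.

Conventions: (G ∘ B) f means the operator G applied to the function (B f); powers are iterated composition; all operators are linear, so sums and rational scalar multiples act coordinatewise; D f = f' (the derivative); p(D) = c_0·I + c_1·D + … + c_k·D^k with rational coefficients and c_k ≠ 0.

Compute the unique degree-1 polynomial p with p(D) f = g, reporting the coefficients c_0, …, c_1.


p(D) = 4·D, i.e. c_0 = 0, c_1 = 4

D^0 f = -(5/3)x^3 + (1/3)x^2 - (9/4)x - 5
D^1 f = -5x^2 + (2/3)x - 9/4
matching coefficients of g against c_0 f + c_1 Df + … from the top degree down determines the c_i
solution: c_0 = 0, c_1 = 4


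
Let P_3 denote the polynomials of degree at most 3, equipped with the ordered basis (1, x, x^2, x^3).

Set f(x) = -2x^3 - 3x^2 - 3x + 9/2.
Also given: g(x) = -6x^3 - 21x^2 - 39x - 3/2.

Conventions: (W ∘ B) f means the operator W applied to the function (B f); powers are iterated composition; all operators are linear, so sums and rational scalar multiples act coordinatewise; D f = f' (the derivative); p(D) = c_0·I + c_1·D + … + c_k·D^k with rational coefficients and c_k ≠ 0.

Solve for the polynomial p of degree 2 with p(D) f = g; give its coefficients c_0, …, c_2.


D^0 f = -2x^3 - 3x^2 - 3x + 9/2
D^1 f = -6x^2 - 6x - 3
D^2 f = -12x - 6
matching coefficients of g against c_0 f + c_1 Df + … from the top degree down determines the c_i
solution: c_0 = 3, c_1 = 2, c_2 = 3/2

p(D) = 3·I + 2·D + (3/2)·D^2, i.e. c_0 = 3, c_1 = 2, c_2 = 3/2


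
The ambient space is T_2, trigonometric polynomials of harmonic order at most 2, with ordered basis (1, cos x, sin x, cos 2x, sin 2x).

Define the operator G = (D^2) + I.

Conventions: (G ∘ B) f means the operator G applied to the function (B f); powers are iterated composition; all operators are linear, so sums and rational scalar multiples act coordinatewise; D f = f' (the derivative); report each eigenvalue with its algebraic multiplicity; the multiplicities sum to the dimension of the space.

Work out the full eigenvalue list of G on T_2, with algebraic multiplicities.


image of 1: 1
image of cos x: 0
image of sin x: 0
image of cos 2x: -3cos 2x
image of sin 2x: -3sin 2x
the matrix is diagonal; its diagonal is (1, 0, 0, -3, -3)
for a triangular matrix the eigenvalues are the diagonal entries, with algebraic multiplicity their repetition count

λ = -3 (multiplicity 2), λ = 0 (multiplicity 2), λ = 1 (multiplicity 1)


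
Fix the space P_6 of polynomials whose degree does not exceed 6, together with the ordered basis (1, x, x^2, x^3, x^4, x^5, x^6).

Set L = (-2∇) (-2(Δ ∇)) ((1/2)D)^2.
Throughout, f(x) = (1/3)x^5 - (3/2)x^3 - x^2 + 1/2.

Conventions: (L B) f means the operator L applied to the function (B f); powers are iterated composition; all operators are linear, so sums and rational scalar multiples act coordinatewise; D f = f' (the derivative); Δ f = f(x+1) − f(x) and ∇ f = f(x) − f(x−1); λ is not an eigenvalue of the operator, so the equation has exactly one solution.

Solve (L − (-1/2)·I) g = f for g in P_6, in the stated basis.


g(x) = (2/3)x^5 - 3x^3 - 2x^2 - 159

write g with unknown coordinates in the stated basis and equate coefficients in (L − (-1/2)·I) g = f
solving from the highest basis element down gives g = (2/3)x^5 - 3x^3 - 2x^2 - 159
check: L g = 80
so L g − (-1/2)·g = (1/3)x^5 - (3/2)x^3 - x^2 + 1/2 = f ✓


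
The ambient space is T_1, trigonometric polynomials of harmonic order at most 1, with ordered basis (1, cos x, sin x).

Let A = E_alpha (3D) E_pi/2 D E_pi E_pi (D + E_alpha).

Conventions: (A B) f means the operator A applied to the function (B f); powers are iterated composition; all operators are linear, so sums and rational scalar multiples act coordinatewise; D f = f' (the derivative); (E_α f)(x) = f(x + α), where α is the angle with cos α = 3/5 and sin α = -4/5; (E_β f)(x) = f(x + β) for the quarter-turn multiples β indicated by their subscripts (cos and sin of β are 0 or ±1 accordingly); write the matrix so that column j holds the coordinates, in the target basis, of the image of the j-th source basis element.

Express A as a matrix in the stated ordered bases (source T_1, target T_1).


image of 1: 0
image of cos x: -(27/25)cos x + (39/25)sin x
image of sin x: -(39/25)cos x - (27/25)sin x
each image's coordinates form column j of the matrix

the matrix is [[0, 0, 0]; [0, -27/25, -39/25]; [0, 39/25, -27/25]] (rows listed top to bottom)


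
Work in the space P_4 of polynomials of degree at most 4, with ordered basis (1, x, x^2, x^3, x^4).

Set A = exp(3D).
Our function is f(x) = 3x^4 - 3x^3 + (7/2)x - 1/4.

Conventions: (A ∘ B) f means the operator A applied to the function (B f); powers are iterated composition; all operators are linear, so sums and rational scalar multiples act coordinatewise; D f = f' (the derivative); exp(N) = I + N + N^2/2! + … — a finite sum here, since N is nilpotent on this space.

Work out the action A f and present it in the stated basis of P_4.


the result is g(x) = 3x^4 + 33x^3 + 135x^2 + (493/2)x + 689/4

order-1 term: 36x^3 - 27x^2 + 21/2
order-2 term: 162x^2 - 81x
order-3 term: 324x - 81
order-4 term: 243
the series for exp(3D) f terminates at order 4
exp(3D) f = 3x^4 + 33x^3 + 135x^2 + (493/2)x + 689/4


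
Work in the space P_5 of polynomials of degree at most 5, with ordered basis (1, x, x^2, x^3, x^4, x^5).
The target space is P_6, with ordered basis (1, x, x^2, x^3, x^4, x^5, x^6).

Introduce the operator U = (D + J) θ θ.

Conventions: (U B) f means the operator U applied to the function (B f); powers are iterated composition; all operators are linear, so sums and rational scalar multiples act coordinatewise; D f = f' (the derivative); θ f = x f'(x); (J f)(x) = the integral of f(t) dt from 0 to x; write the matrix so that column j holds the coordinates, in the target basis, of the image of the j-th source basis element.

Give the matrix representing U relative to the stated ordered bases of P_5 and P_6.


the matrix is [[0, 1, 0, 0, 0, 0]; [0, 0, 8, 0, 0, 0]; [0, 1/2, 0, 27, 0, 0]; [0, 0, 4/3, 0, 64, 0]; [0, 0, 0, 9/4, 0, 125]; [0, 0, 0, 0, 16/5, 0]; [0, 0, 0, 0, 0, 25/6]] (rows listed top to bottom)

image of 1: 0
image of x: (1/2)x^2 + 1
image of x^2: (4/3)x^3 + 8x
image of x^3: (9/4)x^4 + 27x^2
image of x^4: (16/5)x^5 + 64x^3
image of x^5: (25/6)x^6 + 125x^4
each image's coordinates form column j of the matrix


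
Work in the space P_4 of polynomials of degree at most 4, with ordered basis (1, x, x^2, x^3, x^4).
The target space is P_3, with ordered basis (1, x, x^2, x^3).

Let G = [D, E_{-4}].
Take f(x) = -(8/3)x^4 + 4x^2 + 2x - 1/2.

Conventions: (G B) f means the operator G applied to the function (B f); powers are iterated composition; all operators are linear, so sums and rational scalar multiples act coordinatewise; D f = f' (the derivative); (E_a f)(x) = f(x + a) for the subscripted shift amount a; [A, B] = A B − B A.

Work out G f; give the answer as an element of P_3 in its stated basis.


E_{-4} f = -(8/3)x^4 + (128/3)x^3 - 252x^2 + (1958/3)x - 3763/6
D E_{-4} f = -(32/3)x^3 + 128x^2 - 504x + 1958/3
D f = -(32/3)x^3 + 8x + 2
E_{-4} D f = -(32/3)x^3 + 128x^2 - 504x + 1958/3
[D, E_{-4}] f = 0

g(x) = 0


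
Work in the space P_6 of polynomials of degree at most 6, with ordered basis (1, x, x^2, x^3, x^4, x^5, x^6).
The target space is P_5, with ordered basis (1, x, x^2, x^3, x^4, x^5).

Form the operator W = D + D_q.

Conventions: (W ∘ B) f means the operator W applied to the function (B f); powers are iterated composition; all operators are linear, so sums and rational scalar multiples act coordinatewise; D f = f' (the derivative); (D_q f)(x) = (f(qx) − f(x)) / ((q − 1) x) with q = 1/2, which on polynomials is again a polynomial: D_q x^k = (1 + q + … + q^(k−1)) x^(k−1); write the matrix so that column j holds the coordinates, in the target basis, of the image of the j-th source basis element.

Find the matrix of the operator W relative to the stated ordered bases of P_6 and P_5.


the matrix is [[0, 2, 0, 0, 0, 0, 0]; [0, 0, 7/2, 0, 0, 0, 0]; [0, 0, 0, 19/4, 0, 0, 0]; [0, 0, 0, 0, 47/8, 0, 0]; [0, 0, 0, 0, 0, 111/16, 0]; [0, 0, 0, 0, 0, 0, 255/32]] (rows listed top to bottom)

image of 1: 0
image of x: 2
image of x^2: (7/2)x
image of x^3: (19/4)x^2
image of x^4: (47/8)x^3
image of x^5: (111/16)x^4
image of x^6: (255/32)x^5
each image's coordinates form column j of the matrix


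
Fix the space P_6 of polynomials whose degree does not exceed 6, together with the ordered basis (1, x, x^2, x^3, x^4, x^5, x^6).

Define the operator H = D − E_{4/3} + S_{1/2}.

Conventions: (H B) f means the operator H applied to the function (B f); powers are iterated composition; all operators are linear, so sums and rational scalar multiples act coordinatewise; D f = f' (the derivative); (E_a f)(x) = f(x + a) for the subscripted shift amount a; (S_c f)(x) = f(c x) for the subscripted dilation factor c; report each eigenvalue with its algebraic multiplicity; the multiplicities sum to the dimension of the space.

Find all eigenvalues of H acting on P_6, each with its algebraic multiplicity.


λ = -63/64 (multiplicity 1), λ = -31/32 (multiplicity 1), λ = -15/16 (multiplicity 1), λ = -7/8 (multiplicity 1), λ = -3/4 (multiplicity 1), λ = -1/2 (multiplicity 1), λ = 0 (multiplicity 1)

image of 1: 0
image of x: -(1/2)x - 1/3
image of x^2: -(3/4)x^2 - (2/3)x - 16/9
image of x^3: -(7/8)x^3 - x^2 - (16/3)x - 64/27
image of x^4: -(15/16)x^4 - (4/3)x^3 - (32/3)x^2 - (256/27)x - 256/81
image of x^5: -(31/32)x^5 - (5/3)x^4 - (160/9)x^3 - (640/27)x^2 - (1280/81)x - 1024/243
image of x^6: -(63/64)x^6 - 2x^5 - (80/3)x^4 - (1280/27)x^3 - (1280/27)x^2 - (2048/81)x - 4096/729
the matrix is upper triangular; its diagonal is (0, -1/2, -3/4, -7/8, -15/16, -31/32, -63/64)
for a triangular matrix the eigenvalues are the diagonal entries, with algebraic multiplicity their repetition count


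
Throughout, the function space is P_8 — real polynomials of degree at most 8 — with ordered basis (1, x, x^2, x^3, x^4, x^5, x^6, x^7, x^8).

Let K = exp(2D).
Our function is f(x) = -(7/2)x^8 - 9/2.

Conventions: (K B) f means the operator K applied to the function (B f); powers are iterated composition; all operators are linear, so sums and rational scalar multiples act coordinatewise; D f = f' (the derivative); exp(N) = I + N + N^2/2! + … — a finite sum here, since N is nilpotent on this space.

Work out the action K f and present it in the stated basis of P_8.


the result is g(x) = -(7/2)x^8 - 56x^7 - 392x^6 - 1568x^5 - 3920x^4 - 6272x^3 - 6272x^2 - 3584x - 1801/2

order-1 term: -56x^7
order-2 term: -392x^6
order-3 term: -1568x^5
order-4 term: -3920x^4
order-5 term: -6272x^3
order-6 term: -6272x^2
order-7 term: -3584x
order-8 term: -896
the series for exp(2D) f terminates at order 8
exp(2D) f = -(7/2)x^8 - 56x^7 - 392x^6 - 1568x^5 - 3920x^4 - 6272x^3 - 6272x^2 - 3584x - 1801/2


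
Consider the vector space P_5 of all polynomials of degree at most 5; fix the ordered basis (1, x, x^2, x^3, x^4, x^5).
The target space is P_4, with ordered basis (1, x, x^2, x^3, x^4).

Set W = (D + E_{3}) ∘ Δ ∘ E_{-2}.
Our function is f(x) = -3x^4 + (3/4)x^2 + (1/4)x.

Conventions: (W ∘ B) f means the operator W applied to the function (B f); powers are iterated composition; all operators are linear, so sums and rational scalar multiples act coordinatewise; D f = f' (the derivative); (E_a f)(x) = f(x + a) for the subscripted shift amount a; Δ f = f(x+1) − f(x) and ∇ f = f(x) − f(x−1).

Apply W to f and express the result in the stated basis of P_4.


the image equals g(x) = -12x^3 - 90x^2 + (51/2)x - 125

E_{-2} f = -3x^4 + 24x^3 - (285/4)x^2 + (373/4)x - 91/2
Δ E_{-2} f = -12x^3 + 54x^2 - (165/2)x + 43
D Δ E_{-2} f = -36x^2 + 108x - 165/2
E_{3} Δ E_{-2} f = -12x^3 - 54x^2 - (165/2)x - 85/2
(D + E_{3}) Δ E_{-2} f = -12x^3 - 90x^2 + (51/2)x - 125


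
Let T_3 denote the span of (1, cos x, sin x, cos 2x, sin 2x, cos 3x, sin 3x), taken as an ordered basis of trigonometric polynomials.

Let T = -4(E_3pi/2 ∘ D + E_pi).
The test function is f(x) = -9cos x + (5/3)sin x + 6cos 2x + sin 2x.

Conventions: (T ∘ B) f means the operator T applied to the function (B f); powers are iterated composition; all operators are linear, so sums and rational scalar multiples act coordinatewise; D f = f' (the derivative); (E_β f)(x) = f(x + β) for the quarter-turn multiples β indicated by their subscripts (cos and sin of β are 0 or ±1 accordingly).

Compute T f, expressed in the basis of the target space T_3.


g(x) = -16cos 2x - 52sin 2x

D f = (5/3)cos x + 9sin x + 2cos 2x - 12sin 2x
E_3pi/2 D f = -9cos x + (5/3)sin x - 2cos 2x + 12sin 2x
E_pi f = 9cos x - (5/3)sin x + 6cos 2x + sin 2x
(E_3pi/2 ∘ D + E_pi) f = 4cos 2x + 13sin 2x
(-4(E_3pi/2 ∘ D + E_pi)) f = -16cos 2x - 52sin 2x


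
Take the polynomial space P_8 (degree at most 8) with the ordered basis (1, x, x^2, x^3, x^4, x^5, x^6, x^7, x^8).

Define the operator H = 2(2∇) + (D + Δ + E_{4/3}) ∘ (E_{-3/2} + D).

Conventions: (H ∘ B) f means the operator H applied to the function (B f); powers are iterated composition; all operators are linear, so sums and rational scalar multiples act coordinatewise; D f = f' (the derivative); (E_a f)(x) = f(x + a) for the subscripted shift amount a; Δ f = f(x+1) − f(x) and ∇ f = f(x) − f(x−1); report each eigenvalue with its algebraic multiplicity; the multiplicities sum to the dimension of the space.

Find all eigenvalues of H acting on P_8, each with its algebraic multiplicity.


λ = 1 (multiplicity 9)

image of 1: 1
image of x: x + 41/6
image of x^2: x^2 + (41/3)x - 83/36
image of x^3: x^3 + (41/2)x^2 - (83/12)x + 4823/216
image of x^4: x^4 + (82/3)x^3 - (83/6)x^2 + (4823/54)x - 11687/1296
image of x^5: x^5 + (205/6)x^4 - (415/18)x^3 + (24115/108)x^2 - (58435/1296)x + 448499/7776
image of x^6: x^6 + 41x^5 - (415/12)x^4 + (24115/54)x^3 - (58435/432)x^2 + (448499/1296)x - 1383515/46656
image of x^7: x^7 + (287/6)x^6 - (581/12)x^5 + (168805/216)x^4 - (409045/1296)x^3 + (3139493/2592)x^2 - (9684605/46656)x + 41190647/279936
image of x^8: x^8 + (164/3)x^7 - (581/9)x^6 + (33761/27)x^5 - (409045/648)x^4 + (3139493/972)x^3 - (9684605/11664)x^2 + (41190647/34992)x - 165240911/1679616
the matrix is upper triangular; its diagonal is (1, 1, 1, 1, 1, 1, 1, 1, 1)
for a triangular matrix the eigenvalues are the diagonal entries, with algebraic multiplicity their repetition count


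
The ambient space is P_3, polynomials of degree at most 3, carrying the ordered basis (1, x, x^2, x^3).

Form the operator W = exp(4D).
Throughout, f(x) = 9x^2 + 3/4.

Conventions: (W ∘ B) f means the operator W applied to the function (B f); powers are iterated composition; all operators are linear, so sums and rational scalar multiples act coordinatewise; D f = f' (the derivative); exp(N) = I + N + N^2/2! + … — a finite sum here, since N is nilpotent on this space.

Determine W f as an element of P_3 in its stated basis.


g(x) = 9x^2 + 72x + 579/4

order-1 term: 72x
order-2 term: 144
the series for exp(4D) f terminates at order 2
exp(4D) f = 9x^2 + 72x + 579/4


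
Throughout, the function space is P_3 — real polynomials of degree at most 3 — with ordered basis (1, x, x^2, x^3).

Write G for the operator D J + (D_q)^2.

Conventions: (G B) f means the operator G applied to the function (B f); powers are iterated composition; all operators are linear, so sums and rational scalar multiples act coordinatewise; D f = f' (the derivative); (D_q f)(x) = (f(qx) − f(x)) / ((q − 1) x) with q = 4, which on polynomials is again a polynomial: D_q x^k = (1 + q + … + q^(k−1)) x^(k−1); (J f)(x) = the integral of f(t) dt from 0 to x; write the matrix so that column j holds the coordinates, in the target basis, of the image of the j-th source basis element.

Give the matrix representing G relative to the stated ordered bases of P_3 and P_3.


the matrix is [[1, 0, 5, 0]; [0, 1, 0, 105]; [0, 0, 1, 0]; [0, 0, 0, 1]] (rows listed top to bottom)

image of 1: 1
image of x: x
image of x^2: x^2 + 5
image of x^3: x^3 + 105x
each image's coordinates form column j of the matrix


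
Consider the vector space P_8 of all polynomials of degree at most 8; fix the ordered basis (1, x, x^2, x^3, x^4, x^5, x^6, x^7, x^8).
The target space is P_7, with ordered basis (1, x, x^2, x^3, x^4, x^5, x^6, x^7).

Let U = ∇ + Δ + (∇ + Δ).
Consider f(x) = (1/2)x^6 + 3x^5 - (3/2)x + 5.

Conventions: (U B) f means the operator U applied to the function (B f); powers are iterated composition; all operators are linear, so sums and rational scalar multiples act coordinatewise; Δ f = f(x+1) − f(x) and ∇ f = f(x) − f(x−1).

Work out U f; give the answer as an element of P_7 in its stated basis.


∇ f = 3x^5 + (15/2)x^4 - 20x^3 + (45/2)x^2 - 12x + 1
Δ f = 3x^5 + (45/2)x^4 + 40x^3 + (75/2)x^2 + 18x + 2
∇ f = 3x^5 + (15/2)x^4 - 20x^3 + (45/2)x^2 - 12x + 1
Δ f = 3x^5 + (45/2)x^4 + 40x^3 + (75/2)x^2 + 18x + 2
(∇ + Δ) f = 6x^5 + 30x^4 + 20x^3 + 60x^2 + 6x + 3
(∇ + Δ + (∇ + Δ)) f = 12x^5 + 60x^4 + 40x^3 + 120x^2 + 12x + 6

the image equals g(x) = 12x^5 + 60x^4 + 40x^3 + 120x^2 + 12x + 6


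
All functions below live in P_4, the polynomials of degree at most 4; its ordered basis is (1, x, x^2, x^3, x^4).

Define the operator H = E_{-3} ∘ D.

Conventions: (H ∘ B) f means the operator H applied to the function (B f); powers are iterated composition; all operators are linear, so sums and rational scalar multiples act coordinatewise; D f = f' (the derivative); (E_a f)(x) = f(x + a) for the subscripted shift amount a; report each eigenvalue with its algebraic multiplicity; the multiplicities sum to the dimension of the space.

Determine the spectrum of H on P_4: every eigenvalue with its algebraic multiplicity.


image of 1: 0
image of x: 1
image of x^2: 2x - 6
image of x^3: 3x^2 - 18x + 27
image of x^4: 4x^3 - 36x^2 + 108x - 108
the matrix is upper triangular; its diagonal is (0, 0, 0, 0, 0)
for a triangular matrix the eigenvalues are the diagonal entries, with algebraic multiplicity their repetition count

λ = 0 (multiplicity 5)


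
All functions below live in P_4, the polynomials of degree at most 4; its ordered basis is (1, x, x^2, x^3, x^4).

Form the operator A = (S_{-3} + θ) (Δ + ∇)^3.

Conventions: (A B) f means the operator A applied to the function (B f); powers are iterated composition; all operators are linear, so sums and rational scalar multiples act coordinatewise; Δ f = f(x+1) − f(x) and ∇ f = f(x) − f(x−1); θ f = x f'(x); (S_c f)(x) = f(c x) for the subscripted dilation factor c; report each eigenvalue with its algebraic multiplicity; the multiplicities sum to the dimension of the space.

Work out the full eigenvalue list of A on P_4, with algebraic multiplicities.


λ = 0 (multiplicity 5)

image of 1: 0
image of x: 0
image of x^2: 0
image of x^3: 48
image of x^4: -384x
the matrix is upper triangular; its diagonal is (0, 0, 0, 0, 0)
for a triangular matrix the eigenvalues are the diagonal entries, with algebraic multiplicity their repetition count


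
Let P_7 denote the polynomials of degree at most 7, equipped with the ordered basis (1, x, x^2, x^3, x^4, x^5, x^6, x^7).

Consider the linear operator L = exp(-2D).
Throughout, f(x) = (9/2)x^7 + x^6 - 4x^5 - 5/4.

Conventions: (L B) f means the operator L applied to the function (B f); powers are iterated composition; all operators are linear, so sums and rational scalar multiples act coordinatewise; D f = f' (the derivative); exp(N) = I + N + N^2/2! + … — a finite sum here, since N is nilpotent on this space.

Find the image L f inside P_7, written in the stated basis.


g(x) = (9/2)x^7 - 62x^6 + 362x^5 - 1160x^4 + 2200x^3 - 2464x^2 + 1504x - 1541/4

order-1 term: -63x^6 - 12x^5 + 40x^4
order-2 term: 378x^5 + 60x^4 - 160x^3
order-3 term: -1260x^4 - 160x^3 + 320x^2
order-4 term: 2520x^3 + 240x^2 - 320x
order-5 term: -3024x^2 - 192x + 128
order-6 term: 2016x + 64
order-7 term: -576
the series for exp(-2D) f terminates at order 7
exp(-2D) f = (9/2)x^7 - 62x^6 + 362x^5 - 1160x^4 + 2200x^3 - 2464x^2 + 1504x - 1541/4


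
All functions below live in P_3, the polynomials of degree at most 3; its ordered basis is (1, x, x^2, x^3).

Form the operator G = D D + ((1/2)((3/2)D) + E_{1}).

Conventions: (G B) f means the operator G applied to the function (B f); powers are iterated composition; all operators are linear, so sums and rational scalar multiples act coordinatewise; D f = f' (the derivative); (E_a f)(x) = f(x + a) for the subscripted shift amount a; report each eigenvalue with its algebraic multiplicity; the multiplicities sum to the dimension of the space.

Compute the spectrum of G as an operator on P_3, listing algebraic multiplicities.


image of 1: 1
image of x: x + 7/4
image of x^2: x^2 + (7/2)x + 3
image of x^3: x^3 + (21/4)x^2 + 9x + 1
the matrix is upper triangular; its diagonal is (1, 1, 1, 1)
for a triangular matrix the eigenvalues are the diagonal entries, with algebraic multiplicity their repetition count

λ = 1 (multiplicity 4)


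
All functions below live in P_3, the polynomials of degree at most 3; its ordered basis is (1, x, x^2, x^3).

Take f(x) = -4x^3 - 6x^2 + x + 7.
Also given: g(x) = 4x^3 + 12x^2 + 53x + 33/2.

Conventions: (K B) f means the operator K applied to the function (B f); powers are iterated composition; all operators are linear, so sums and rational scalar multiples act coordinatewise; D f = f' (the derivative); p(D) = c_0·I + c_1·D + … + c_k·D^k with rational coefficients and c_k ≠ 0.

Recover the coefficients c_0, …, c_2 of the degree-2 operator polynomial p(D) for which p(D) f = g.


D^0 f = -4x^3 - 6x^2 + x + 7
D^1 f = -12x^2 - 12x + 1
D^2 f = -24x - 12
matching coefficients of g against c_0 f + c_1 Df + … from the top degree down determines the c_i
solution: c_0 = -1, c_1 = -1/2, c_2 = -2

p(D) = -I − (1/2)·D − 2·D^2, i.e. c_0 = -1, c_1 = -1/2, c_2 = -2


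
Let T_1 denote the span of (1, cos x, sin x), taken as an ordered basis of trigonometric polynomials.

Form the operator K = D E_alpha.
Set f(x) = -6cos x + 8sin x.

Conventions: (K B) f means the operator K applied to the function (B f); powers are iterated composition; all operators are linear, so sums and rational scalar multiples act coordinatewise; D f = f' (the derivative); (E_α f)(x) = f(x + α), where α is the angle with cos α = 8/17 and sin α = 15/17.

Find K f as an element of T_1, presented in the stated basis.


E_alpha f = (72/17)cos x + (154/17)sin x
D E_alpha f = (154/17)cos x - (72/17)sin x

g(x) = (154/17)cos x - (72/17)sin x


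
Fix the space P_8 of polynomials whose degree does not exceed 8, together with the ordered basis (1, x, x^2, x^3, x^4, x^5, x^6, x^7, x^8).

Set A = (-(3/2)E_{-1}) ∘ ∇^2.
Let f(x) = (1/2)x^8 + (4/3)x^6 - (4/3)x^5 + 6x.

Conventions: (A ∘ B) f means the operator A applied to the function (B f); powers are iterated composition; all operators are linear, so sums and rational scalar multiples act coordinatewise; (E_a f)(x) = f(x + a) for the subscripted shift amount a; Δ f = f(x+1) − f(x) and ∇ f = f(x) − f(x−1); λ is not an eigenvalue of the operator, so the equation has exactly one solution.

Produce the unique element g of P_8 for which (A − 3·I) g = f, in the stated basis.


the image equals g(x) = -(1/6)x^8 + (38/9)x^6 - (500/9)x^5 + (685/3)x^4 + (2000/9)x^3 - 4882x^2 + (114730/9)x - 94675/18

write g with unknown coordinates in the stated basis and equate coefficients in (A − 3·I) g = f
solving from the highest basis element down gives g = -(1/6)x^8 + (38/9)x^6 - (500/9)x^5 + (685/3)x^4 + (2000/9)x^3 - 4882x^2 + (114730/9)x - 94675/18
check: A g = 14x^6 - 168x^5 + 685x^4 + (2000/3)x^3 - 14646x^2 + (114748/3)x - 94675/6
so A g − 3·g = (1/2)x^8 + (4/3)x^6 - (4/3)x^5 + 6x = f ✓


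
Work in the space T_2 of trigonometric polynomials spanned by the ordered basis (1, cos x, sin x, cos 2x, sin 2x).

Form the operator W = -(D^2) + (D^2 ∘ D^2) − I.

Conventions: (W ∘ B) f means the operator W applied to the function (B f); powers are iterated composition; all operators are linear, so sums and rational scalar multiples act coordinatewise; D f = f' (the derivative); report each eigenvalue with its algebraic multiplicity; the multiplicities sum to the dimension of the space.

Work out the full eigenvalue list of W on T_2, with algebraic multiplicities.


image of 1: -1
image of cos x: cos x
image of sin x: sin x
image of cos 2x: 19cos 2x
image of sin 2x: 19sin 2x
the matrix is diagonal; its diagonal is (-1, 1, 1, 19, 19)
for a triangular matrix the eigenvalues are the diagonal entries, with algebraic multiplicity their repetition count

λ = -1 (multiplicity 1), λ = 1 (multiplicity 2), λ = 19 (multiplicity 2)


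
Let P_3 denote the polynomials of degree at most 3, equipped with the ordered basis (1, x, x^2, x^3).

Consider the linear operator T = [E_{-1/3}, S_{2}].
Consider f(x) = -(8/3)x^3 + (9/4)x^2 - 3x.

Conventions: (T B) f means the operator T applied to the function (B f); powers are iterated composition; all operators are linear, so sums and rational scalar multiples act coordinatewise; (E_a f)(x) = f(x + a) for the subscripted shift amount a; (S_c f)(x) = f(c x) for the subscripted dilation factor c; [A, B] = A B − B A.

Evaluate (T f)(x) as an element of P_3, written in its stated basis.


S_{2} f = -(64/3)x^3 + 9x^2 - 6x
E_{-1/3} S_{2} f = -(64/3)x^3 + (91/3)x^2 - (172/9)x + 307/81
E_{-1/3} f = -(8/3)x^3 + (59/12)x^2 - (97/18)x + 437/324
S_{2} E_{-1/3} f = -(64/3)x^3 + (59/3)x^2 - (97/9)x + 437/324
[E_{-1/3}, S_{2}] f = (32/3)x^2 - (25/3)x + 791/324

the result is g(x) = (32/3)x^2 - (25/3)x + 791/324


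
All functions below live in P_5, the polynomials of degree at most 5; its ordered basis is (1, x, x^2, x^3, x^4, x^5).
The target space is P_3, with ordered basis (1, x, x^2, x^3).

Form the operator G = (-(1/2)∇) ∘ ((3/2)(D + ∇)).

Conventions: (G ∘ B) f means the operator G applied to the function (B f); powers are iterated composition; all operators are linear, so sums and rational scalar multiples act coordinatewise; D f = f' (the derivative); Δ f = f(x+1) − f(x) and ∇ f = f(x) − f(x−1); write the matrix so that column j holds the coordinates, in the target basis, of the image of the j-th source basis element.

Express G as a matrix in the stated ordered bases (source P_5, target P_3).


image of 1: 0
image of x: 0
image of x^2: -3
image of x^3: -9x + 27/4
image of x^4: -18x^2 + 27x - 27/2
image of x^5: -30x^3 + (135/2)x^2 - (135/2)x + 105/4
each image's coordinates form column j of the matrix

the matrix is [[0, 0, -3, 27/4, -27/2, 105/4]; [0, 0, 0, -9, 27, -135/2]; [0, 0, 0, 0, -18, 135/2]; [0, 0, 0, 0, 0, -30]] (rows listed top to bottom)


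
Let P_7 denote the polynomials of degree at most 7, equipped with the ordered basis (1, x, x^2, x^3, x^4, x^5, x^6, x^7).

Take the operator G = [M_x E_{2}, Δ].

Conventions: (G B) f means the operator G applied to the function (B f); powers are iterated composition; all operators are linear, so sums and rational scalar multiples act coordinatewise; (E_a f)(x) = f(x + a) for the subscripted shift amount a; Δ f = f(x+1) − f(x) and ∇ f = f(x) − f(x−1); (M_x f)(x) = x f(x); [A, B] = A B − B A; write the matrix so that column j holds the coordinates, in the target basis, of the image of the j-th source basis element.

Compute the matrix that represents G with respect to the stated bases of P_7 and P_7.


the matrix is [[-1, -3, -9, -27, -81, -243, -729, -2187]; [0, -1, -6, -27, -108, -405, -1458, -5103]; [0, 0, -1, -9, -54, -270, -1215, -5103]; [0, 0, 0, -1, -12, -90, -540, -2835]; [0, 0, 0, 0, -1, -15, -135, -945]; [0, 0, 0, 0, 0, -1, -18, -189]; [0, 0, 0, 0, 0, 0, -1, -21]; [0, 0, 0, 0, 0, 0, 0, -1]] (rows listed top to bottom)

image of 1: -1
image of x: -x - 3
image of x^2: -x^2 - 6x - 9
image of x^3: -x^3 - 9x^2 - 27x - 27
image of x^4: -x^4 - 12x^3 - 54x^2 - 108x - 81
image of x^5: -x^5 - 15x^4 - 90x^3 - 270x^2 - 405x - 243
image of x^6: -x^6 - 18x^5 - 135x^4 - 540x^3 - 1215x^2 - 1458x - 729
image of x^7: -x^7 - 21x^6 - 189x^5 - 945x^4 - 2835x^3 - 5103x^2 - 5103x - 2187
each image's coordinates form column j of the matrix


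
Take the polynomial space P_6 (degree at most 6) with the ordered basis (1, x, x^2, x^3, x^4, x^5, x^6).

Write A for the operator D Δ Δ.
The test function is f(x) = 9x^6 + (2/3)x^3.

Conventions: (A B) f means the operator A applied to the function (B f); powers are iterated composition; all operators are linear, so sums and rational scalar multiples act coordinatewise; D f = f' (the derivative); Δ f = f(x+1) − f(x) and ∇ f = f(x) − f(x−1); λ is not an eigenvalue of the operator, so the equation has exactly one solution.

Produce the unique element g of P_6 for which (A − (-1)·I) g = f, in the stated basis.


g(x) = 9x^6 - (3238/3)x^3 - 3240x^2 - 3780x + 4856

write g with unknown coordinates in the stated basis and equate coefficients in (A − (-1)·I) g = f
solving from the highest basis element down gives g = 9x^6 - (3238/3)x^3 - 3240x^2 - 3780x + 4856
check: A g = 1080x^3 + 3240x^2 + 3780x - 4856
so A g − (-1)·g = 9x^6 + (2/3)x^3 = f ✓


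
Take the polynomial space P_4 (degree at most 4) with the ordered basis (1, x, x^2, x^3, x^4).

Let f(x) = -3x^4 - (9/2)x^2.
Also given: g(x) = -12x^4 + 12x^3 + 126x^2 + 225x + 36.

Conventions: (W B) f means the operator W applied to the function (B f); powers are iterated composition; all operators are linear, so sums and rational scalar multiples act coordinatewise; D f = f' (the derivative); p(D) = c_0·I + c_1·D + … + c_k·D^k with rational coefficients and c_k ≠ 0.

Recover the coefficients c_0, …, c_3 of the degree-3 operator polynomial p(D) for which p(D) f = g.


D^0 f = -3x^4 - (9/2)x^2
D^1 f = -12x^3 - 9x
D^2 f = -36x^2 - 9
D^3 f = -72x
matching coefficients of g against c_0 f + c_1 Df + … from the top degree down determines the c_i
solution: c_0 = 4, c_1 = -1, c_2 = -4, c_3 = -3

p(D) = 4·I − D − 4·D^2 − 3·D^3, i.e. c_0 = 4, c_1 = -1, c_2 = -4, c_3 = -3


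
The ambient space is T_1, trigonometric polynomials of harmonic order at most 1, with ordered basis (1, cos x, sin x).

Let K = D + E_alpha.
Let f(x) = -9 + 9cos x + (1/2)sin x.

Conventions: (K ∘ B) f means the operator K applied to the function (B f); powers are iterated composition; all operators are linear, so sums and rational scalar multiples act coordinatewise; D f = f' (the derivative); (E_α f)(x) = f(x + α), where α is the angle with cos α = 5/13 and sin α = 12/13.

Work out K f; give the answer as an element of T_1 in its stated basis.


g(x) = -9 + (115/26)cos x - (445/26)sin x

D f = (1/2)cos x - 9sin x
E_alpha f = -9 + (51/13)cos x - (211/26)sin x
(D + E_alpha) f = -9 + (115/26)cos x - (445/26)sin x


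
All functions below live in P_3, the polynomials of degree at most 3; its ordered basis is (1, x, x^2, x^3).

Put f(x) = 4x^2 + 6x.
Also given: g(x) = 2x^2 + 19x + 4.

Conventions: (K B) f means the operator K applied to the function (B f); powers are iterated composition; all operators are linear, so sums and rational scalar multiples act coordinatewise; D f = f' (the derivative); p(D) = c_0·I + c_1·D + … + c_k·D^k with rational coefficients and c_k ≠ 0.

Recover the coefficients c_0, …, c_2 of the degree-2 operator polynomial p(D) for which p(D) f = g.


p(D) = (1/2)·I + 2·D − D^2, i.e. c_0 = 1/2, c_1 = 2, c_2 = -1

D^0 f = 4x^2 + 6x
D^1 f = 8x + 6
D^2 f = 8
matching coefficients of g against c_0 f + c_1 Df + … from the top degree down determines the c_i
solution: c_0 = 1/2, c_1 = 2, c_2 = -1


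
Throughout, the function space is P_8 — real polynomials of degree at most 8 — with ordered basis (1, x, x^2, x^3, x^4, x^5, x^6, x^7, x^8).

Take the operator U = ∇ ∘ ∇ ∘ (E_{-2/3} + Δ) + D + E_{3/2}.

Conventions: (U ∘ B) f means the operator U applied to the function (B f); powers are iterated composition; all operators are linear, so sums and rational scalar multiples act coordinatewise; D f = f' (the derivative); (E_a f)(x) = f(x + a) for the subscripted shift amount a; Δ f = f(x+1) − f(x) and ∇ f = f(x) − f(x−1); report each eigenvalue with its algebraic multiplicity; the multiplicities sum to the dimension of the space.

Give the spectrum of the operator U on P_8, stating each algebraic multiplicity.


λ = 1 (multiplicity 9)

image of 1: 1
image of x: x + 5/2
image of x^2: x^2 + 5x + 17/4
image of x^3: x^3 + (15/2)x^2 + (51/4)x - 5/8
image of x^4: x^4 + 10x^3 + (51/2)x^2 - (5/2)x + 1363/48
image of x^5: x^5 + (25/2)x^4 + (85/2)x^3 - (25/4)x^2 + (6815/48)x - 61919/864
image of x^6: x^6 + 15x^5 + (255/4)x^4 - (25/2)x^3 + (6815/16)x^2 - (61919/144)x + 463459/1728
image of x^7: x^7 + (35/2)x^6 + (357/4)x^5 - (175/8)x^4 + (47705/48)x^3 - (433433/288)x^2 + (3244213/1728)x - 7718405/10368
image of x^8: x^8 + 20x^7 + 119x^6 - 35x^5 + (47705/24)x^4 - (433433/108)x^3 + (3244213/432)x^2 - (7718405/1296)x + 412757369/186624
the matrix is upper triangular; its diagonal is (1, 1, 1, 1, 1, 1, 1, 1, 1)
for a triangular matrix the eigenvalues are the diagonal entries, with algebraic multiplicity their repetition count


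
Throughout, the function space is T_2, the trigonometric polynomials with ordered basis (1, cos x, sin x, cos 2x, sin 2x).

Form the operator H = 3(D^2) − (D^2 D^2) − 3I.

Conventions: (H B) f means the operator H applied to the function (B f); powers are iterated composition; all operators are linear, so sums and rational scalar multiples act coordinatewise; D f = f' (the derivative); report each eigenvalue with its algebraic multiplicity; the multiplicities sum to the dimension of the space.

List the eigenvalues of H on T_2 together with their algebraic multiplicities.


image of 1: -3
image of cos x: -7cos x
image of sin x: -7sin x
image of cos 2x: -31cos 2x
image of sin 2x: -31sin 2x
the matrix is diagonal; its diagonal is (-3, -7, -7, -31, -31)
for a triangular matrix the eigenvalues are the diagonal entries, with algebraic multiplicity their repetition count

λ = -31 (multiplicity 2), λ = -7 (multiplicity 2), λ = -3 (multiplicity 1)


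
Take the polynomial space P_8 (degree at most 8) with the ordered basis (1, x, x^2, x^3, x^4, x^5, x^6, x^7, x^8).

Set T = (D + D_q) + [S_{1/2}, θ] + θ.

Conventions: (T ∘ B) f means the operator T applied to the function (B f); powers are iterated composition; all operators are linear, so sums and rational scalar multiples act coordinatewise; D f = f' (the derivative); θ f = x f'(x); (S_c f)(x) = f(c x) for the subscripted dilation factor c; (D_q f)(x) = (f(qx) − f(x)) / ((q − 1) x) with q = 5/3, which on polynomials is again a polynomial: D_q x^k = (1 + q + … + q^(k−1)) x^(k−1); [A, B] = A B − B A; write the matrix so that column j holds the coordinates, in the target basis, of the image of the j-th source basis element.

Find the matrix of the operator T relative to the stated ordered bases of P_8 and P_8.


the matrix is [[0, 2, 0, 0, 0, 0, 0, 0, 0]; [0, 1, 14/3, 0, 0, 0, 0, 0, 0]; [0, 0, 2, 76/9, 0, 0, 0, 0, 0]; [0, 0, 0, 3, 380/27, 0, 0, 0, 0]; [0, 0, 0, 0, 4, 1846/81, 0, 0, 0]; [0, 0, 0, 0, 0, 5, 8906/243, 0, 0]; [0, 0, 0, 0, 0, 0, 6, 43072/729, 0]; [0, 0, 0, 0, 0, 0, 0, 7, 209528/2187]; [0, 0, 0, 0, 0, 0, 0, 0, 8]] (rows listed top to bottom)

image of 1: 0
image of x: x + 2
image of x^2: 2x^2 + (14/3)x
image of x^3: 3x^3 + (76/9)x^2
image of x^4: 4x^4 + (380/27)x^3
image of x^5: 5x^5 + (1846/81)x^4
image of x^6: 6x^6 + (8906/243)x^5
image of x^7: 7x^7 + (43072/729)x^6
image of x^8: 8x^8 + (209528/2187)x^7
each image's coordinates form column j of the matrix


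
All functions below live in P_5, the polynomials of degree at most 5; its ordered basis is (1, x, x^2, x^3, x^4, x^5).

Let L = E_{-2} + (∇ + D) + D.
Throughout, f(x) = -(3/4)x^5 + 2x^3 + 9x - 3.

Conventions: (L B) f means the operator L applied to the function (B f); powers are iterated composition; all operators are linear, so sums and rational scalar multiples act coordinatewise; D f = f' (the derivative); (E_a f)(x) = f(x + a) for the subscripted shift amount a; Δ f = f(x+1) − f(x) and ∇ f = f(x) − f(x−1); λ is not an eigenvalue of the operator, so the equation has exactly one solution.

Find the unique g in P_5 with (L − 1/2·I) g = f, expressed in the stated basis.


write g with unknown coordinates in the stated basis and equate coefficients in (L − 1/2·I) g = f
solving from the highest basis element down gives g = -(3/2)x^5 + 15x^4 - 26x^3 - 594x^2 + 3927x - 5203
check: L g = -(3/2)x^5 + (15/2)x^4 - 11x^3 - 297x^2 + (3945/2)x - 5209/2
so L g − 1/2·g = -(3/4)x^5 + 2x^3 + 9x - 3 = f ✓

the image equals g(x) = -(3/2)x^5 + 15x^4 - 26x^3 - 594x^2 + 3927x - 5203


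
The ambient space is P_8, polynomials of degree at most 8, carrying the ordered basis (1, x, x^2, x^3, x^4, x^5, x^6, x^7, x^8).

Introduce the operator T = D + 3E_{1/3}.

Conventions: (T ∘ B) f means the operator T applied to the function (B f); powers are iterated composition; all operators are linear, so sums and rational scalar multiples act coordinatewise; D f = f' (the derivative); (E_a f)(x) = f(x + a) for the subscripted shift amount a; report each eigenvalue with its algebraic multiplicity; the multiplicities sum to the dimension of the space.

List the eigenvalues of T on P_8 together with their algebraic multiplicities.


image of 1: 3
image of x: 3x + 2
image of x^2: 3x^2 + 4x + 1/3
image of x^3: 3x^3 + 6x^2 + x + 1/9
image of x^4: 3x^4 + 8x^3 + 2x^2 + (4/9)x + 1/27
image of x^5: 3x^5 + 10x^4 + (10/3)x^3 + (10/9)x^2 + (5/27)x + 1/81
image of x^6: 3x^6 + 12x^5 + 5x^4 + (20/9)x^3 + (5/9)x^2 + (2/27)x + 1/243
image of x^7: 3x^7 + 14x^6 + 7x^5 + (35/9)x^4 + (35/27)x^3 + (7/27)x^2 + (7/243)x + 1/729
image of x^8: 3x^8 + 16x^7 + (28/3)x^6 + (56/9)x^5 + (70/27)x^4 + (56/81)x^3 + (28/243)x^2 + (8/729)x + 1/2187
the matrix is upper triangular; its diagonal is (3, 3, 3, 3, 3, 3, 3, 3, 3)
for a triangular matrix the eigenvalues are the diagonal entries, with algebraic multiplicity their repetition count

λ = 3 (multiplicity 9)
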